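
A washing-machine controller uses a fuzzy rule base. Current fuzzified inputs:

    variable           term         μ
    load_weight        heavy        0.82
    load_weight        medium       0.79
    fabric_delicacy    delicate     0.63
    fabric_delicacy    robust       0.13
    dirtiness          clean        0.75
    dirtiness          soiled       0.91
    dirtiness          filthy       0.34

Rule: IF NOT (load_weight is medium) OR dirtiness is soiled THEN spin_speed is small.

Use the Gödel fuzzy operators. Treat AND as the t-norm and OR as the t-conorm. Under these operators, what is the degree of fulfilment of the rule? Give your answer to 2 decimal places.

firing strength: ¬medium=1−0.79=0.21, soiled=0.91; OR[max(a, b)] → w = 0.91

0.91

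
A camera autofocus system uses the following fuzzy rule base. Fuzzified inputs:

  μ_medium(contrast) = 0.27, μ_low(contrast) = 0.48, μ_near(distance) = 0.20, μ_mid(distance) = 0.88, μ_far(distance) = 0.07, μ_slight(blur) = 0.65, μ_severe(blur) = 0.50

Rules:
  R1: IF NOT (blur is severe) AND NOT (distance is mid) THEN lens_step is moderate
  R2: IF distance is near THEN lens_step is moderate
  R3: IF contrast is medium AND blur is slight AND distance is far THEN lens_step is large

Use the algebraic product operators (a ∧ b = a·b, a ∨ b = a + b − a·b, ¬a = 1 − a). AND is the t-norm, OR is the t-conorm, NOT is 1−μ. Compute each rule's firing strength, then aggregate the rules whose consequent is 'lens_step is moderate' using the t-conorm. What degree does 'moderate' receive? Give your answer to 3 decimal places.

R1: ¬severe=1−0.50=0.50, ¬mid=1−0.88=0.12; AND[a·b] → w = 0.0600
R2: near=0.20 → w = 0.2000
R3: medium=0.27, slight=0.65, far=0.07; AND[a·b] → w = 0.0123
Rules with consequent 'moderate': {R1, R2} → strengths 0.0600, 0.2000
Aggregate via t-conorm [a + b − a·b]: 0.2480

0.248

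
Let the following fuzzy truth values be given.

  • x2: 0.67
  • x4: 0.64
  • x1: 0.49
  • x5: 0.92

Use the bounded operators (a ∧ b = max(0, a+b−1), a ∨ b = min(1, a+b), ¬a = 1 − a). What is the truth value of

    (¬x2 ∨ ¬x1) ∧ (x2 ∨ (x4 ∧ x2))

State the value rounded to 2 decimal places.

0.82

¬x2 = 1 − 0.67 = 0.33
¬x1 = 1 − 0.49 = 0.51
¬x2 ∨ ¬x1 = min(1, a+b) on (0.33, 0.51) = 0.84
x4 ∧ x2 = max(0, a+b−1) on (0.64, 0.67) = 0.31
x2 ∨ (x4 ∧ x2) = min(1, a+b) on (0.67, 0.31) = 0.98
(¬x2 ∨ ¬x1) ∧ (x2 ∨ (x4 ∧ x2)) = max(0, a+b−1) on (0.84, 0.98) = 0.82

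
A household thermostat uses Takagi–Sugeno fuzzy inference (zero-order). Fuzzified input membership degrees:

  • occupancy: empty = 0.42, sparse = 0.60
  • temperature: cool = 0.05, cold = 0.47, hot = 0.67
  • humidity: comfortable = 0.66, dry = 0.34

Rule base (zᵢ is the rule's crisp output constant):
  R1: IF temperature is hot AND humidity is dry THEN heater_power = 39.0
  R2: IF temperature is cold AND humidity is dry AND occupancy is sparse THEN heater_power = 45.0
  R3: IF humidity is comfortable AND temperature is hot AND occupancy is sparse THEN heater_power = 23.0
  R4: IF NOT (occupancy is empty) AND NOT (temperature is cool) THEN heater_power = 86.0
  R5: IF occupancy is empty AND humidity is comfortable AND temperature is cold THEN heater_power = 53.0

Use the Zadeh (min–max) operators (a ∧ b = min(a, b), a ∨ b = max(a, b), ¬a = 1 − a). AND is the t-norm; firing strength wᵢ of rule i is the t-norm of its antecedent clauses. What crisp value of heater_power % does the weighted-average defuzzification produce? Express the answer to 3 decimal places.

50.219

R1 (z=39.0): hot=0.67, dry=0.34; AND[min(a, b)] → w = 0.34
R2 (z=45.0): cold=0.47, dry=0.34, sparse=0.60; AND[min(a, b)] → w = 0.34
R3 (z=23.0): comfortable=0.66, hot=0.67, sparse=0.60; AND[min(a, b)] → w = 0.60
R4 (z=86.0): ¬empty=1−0.42=0.58, ¬cool=1−0.05=0.95; AND[min(a, b)] → w = 0.58
R5 (z=53.0): empty=0.42, comfortable=0.66, cold=0.47; AND[min(a, b)] → w = 0.42
Weighted average = (0.34·39.0 + 0.34·45.0 + 0.60·23.0 + 0.58·86.0 + 0.42·53.0) / (0.34 + 0.34 + 0.60 + 0.58 + 0.42)
  = 114.5000 / 2.2800 = 50.219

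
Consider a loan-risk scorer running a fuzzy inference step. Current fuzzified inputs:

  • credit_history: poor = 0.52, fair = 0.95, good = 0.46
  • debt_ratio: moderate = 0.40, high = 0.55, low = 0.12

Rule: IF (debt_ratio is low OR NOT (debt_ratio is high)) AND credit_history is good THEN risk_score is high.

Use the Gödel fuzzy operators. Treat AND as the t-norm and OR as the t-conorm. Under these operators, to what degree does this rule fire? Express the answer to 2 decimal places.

0.45

firing strength: (low=0.12 OR ¬high=1−0.55=0.45) = 0.45; AND[min(a, b)] with good=0.46 → w = 0.45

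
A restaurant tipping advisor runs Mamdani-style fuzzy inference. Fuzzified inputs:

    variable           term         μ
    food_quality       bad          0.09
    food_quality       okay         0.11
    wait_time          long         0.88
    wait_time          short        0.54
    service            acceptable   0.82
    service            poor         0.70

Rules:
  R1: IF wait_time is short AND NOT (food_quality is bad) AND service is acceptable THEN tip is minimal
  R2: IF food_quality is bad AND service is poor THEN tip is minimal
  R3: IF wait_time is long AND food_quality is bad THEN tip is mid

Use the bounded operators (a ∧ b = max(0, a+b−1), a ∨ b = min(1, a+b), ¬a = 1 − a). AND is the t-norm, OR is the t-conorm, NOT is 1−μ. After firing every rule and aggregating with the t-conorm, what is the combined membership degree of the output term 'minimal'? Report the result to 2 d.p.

R1: short=0.54, ¬bad=1−0.09=0.91, acceptable=0.82; AND[max(0, a+b−1)] → w = 0.27
R2: bad=0.09, poor=0.70; AND[max(0, a+b−1)] → w = 0.00
R3: long=0.88, bad=0.09; AND[max(0, a+b−1)] → w = 0.00
Rules with consequent 'minimal': {R1, R2} → strengths 0.27, 0.00
Aggregate via t-conorm [min(1, a+b)]: 0.27

0.27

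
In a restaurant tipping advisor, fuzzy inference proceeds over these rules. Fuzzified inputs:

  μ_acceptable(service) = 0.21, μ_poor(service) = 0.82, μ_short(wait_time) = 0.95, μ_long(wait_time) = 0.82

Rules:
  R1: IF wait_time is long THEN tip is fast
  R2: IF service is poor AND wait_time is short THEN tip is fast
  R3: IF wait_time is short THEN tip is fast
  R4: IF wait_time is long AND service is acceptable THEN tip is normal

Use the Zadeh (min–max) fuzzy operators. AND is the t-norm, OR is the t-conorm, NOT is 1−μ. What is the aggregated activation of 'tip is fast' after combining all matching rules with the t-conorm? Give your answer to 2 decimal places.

0.95

R1: long=0.82 → w = 0.82
R2: poor=0.82, short=0.95; AND[min(a, b)] → w = 0.82
R3: short=0.95 → w = 0.95
R4: long=0.82, acceptable=0.21; AND[min(a, b)] → w = 0.21
Rules with consequent 'fast': {R1, R2, R3} → strengths 0.82, 0.82, 0.95
Aggregate via t-conorm [max(a, b)]: 0.95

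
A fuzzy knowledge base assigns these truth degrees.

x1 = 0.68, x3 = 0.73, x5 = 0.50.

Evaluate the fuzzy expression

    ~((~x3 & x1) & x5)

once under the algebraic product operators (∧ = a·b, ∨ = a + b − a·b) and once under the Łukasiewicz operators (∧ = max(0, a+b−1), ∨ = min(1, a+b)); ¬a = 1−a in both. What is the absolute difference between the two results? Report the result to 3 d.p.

Under algebraic product:
  ~x3 = 1 − 0.7300 = 0.2700
  ~x3 & x1 = a·b on (0.2700, 0.6800) = 0.1836
  (~x3 & x1) & x5 = a·b on (0.1836, 0.5000) = 0.0918
  ~((~x3 & x1) & x5) = 1 − 0.0918 = 0.9082
  → value = 0.9082
Under Łukasiewicz:
  ~x3 = 1 − 0.73 = 0.27
  ~x3 & x1 = max(0, a+b−1) on (0.27, 0.68) = 0.00
  (~x3 & x1) & x5 = max(0, a+b−1) on (0.00, 0.50) = 0.00
  ~((~x3 & x1) & x5) = 1 − 0.00 = 1.00
  → value = 1.0000
|0.9082 − 1.0000| = 0.092

0.092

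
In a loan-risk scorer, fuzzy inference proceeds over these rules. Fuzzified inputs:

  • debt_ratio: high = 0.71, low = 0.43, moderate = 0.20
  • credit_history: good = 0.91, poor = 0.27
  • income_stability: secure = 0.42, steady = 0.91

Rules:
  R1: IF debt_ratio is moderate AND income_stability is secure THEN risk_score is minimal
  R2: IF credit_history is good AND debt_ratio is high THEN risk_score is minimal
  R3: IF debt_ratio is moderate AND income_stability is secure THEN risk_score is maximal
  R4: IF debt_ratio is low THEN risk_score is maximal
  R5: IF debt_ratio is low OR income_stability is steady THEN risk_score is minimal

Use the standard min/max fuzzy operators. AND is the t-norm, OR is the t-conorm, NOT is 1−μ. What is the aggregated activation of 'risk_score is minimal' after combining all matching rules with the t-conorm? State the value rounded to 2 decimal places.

0.91

R1: moderate=0.20, secure=0.42; AND[min(a, b)] → w = 0.20
R2: good=0.91, high=0.71; AND[min(a, b)] → w = 0.71
R3: moderate=0.20, secure=0.42; AND[min(a, b)] → w = 0.20
R4: low=0.43 → w = 0.43
R5: low=0.43, steady=0.91; OR[max(a, b)] → w = 0.91
Rules with consequent 'minimal': {R1, R2, R5} → strengths 0.20, 0.71, 0.91
Aggregate via t-conorm [max(a, b)]: 0.91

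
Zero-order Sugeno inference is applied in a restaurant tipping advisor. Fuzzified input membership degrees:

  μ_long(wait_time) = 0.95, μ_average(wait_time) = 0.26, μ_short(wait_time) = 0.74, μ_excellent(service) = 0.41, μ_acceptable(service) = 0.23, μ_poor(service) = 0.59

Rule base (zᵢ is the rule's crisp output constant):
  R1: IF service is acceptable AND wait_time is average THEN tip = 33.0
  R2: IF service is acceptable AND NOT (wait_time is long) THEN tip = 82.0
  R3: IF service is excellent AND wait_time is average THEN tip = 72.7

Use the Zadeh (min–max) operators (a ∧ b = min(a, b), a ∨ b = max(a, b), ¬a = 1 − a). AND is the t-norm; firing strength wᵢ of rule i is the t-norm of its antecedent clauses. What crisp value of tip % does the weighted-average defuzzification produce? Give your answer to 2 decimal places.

56.65

R1 (z=33.0): acceptable=0.23, average=0.26; AND[min(a, b)] → w = 0.23
R2 (z=82.0): acceptable=0.23, ¬long=1−0.95=0.05; AND[min(a, b)] → w = 0.05
R3 (z=72.7): excellent=0.41, average=0.26; AND[min(a, b)] → w = 0.26
Weighted average = (0.23·33.0 + 0.05·82.0 + 0.26·72.7) / (0.23 + 0.05 + 0.26)
  = 30.5920 / 0.5400 = 56.65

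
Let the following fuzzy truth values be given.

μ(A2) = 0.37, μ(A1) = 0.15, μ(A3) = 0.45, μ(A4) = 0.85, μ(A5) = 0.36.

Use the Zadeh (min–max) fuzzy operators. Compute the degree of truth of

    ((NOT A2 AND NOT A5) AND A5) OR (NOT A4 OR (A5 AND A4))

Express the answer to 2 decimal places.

NOT A2 = 1 − 0.37 = 0.63
NOT A5 = 1 − 0.36 = 0.64
NOT A2 AND NOT A5 = min(a, b) on (0.63, 0.64) = 0.63
(NOT A2 AND NOT A5) AND A5 = min(a, b) on (0.63, 0.36) = 0.36
NOT A4 = 1 − 0.85 = 0.15
A5 AND A4 = min(a, b) on (0.36, 0.85) = 0.36
NOT A4 OR (A5 AND A4) = max(a, b) on (0.15, 0.36) = 0.36
((NOT A2 AND NOT A5) AND A5) OR (NOT A4 OR (A5 AND A4)) = max(a, b) on (0.36, 0.36) = 0.36

0.36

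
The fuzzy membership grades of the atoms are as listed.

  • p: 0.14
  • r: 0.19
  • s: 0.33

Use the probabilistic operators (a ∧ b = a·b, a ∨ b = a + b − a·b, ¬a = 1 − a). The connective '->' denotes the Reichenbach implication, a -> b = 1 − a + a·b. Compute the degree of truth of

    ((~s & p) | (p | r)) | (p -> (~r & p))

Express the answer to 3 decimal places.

~s = 1 − 0.3300 = 0.6700
~s & p = a·b on (0.6700, 0.1400) = 0.0938
p | r = a + b − a·b on (0.1400, 0.1900) = 0.3034
(~s & p) | (p | r) = a + b − a·b on (0.0938, 0.3034) = 0.3687
~r = 1 − 0.1900 = 0.8100
~r & p = a·b on (0.8100, 0.1400) = 0.1134
p -> (~r & p)  [Reichenbach: 1 − a + a·b] with a=0.1400, b=0.1134 → 0.8759
((~s & p) | (p | r)) | (p -> (~r & p)) = a + b − a·b on (0.3687, 0.8759) = 0.9216

0.922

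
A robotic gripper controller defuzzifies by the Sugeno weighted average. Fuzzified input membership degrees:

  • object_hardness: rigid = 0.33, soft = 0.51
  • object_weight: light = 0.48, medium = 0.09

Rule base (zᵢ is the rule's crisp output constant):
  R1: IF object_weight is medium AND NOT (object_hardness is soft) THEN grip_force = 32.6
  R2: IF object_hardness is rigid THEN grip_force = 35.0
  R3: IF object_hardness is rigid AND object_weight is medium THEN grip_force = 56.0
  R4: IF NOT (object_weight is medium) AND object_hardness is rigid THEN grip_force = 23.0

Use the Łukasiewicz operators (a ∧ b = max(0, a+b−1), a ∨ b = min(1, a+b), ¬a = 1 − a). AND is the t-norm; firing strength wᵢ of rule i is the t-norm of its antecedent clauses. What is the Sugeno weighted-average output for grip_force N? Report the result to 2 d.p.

R1 (z=32.6): medium=0.09, ¬soft=1−0.51=0.49; AND[max(0, a+b−1)] → w = 0.00
R2 (z=35.0): rigid=0.33 → w = 0.33
R3 (z=56.0): rigid=0.33, medium=0.09; AND[max(0, a+b−1)] → w = 0.00
R4 (z=23.0): ¬medium=1−0.09=0.91, rigid=0.33; AND[max(0, a+b−1)] → w = 0.24
Weighted average = (0.00·32.6 + 0.33·35.0 + 0.00·56.0 + 0.24·23.0) / (0.00 + 0.33 + 0.00 + 0.24)
  = 17.0700 / 0.5700 = 29.95

29.95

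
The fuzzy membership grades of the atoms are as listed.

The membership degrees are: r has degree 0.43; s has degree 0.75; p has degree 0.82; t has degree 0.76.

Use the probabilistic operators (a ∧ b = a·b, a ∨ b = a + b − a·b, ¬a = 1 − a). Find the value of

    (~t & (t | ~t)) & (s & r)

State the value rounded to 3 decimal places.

~t = 1 − 0.7600 = 0.2400
~t = 1 − 0.7600 = 0.2400
t | ~t = a + b − a·b on (0.7600, 0.2400) = 0.8176
~t & (t | ~t) = a·b on (0.2400, 0.8176) = 0.1962
s & r = a·b on (0.7500, 0.4300) = 0.3225
(~t & (t | ~t)) & (s & r) = a·b on (0.1962, 0.3225) = 0.0633

0.063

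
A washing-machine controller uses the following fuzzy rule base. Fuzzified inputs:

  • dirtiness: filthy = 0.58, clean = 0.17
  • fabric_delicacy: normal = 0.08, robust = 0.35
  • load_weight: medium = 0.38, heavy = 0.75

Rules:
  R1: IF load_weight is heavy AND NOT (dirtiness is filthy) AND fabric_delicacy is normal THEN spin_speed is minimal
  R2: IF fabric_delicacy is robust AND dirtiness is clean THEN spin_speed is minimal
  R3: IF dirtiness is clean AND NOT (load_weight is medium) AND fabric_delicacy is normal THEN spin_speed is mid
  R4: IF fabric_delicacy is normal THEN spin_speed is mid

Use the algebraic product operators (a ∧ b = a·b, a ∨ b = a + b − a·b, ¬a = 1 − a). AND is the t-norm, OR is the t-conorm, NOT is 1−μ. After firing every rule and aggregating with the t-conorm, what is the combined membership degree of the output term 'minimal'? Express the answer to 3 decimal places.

R1: heavy=0.75, ¬filthy=1−0.58=0.42, normal=0.08; AND[a·b] → w = 0.0252
R2: robust=0.35, clean=0.17; AND[a·b] → w = 0.0595
R3: clean=0.17, ¬medium=1−0.38=0.62, normal=0.08; AND[a·b] → w = 0.0084
R4: normal=0.08 → w = 0.0800
Rules with consequent 'minimal': {R1, R2} → strengths 0.0252, 0.0595
Aggregate via t-conorm [a + b − a·b]: 0.0832

0.083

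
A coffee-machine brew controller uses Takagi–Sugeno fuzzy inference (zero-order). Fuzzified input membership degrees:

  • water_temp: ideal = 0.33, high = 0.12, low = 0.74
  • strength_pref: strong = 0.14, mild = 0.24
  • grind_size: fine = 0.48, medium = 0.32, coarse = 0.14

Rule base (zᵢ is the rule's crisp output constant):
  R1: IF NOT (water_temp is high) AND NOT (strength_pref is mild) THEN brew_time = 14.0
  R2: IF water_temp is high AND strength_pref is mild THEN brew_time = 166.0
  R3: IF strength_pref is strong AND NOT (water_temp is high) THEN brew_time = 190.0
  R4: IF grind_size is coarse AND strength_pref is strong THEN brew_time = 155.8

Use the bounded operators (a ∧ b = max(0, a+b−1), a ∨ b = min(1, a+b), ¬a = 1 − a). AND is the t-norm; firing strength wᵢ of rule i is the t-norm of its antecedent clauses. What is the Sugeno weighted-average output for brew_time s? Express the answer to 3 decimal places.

R1 (z=14.0): ¬high=1−0.12=0.88, ¬mild=1−0.24=0.76; AND[max(0, a+b−1)] → w = 0.64
R2 (z=166.0): high=0.12, mild=0.24; AND[max(0, a+b−1)] → w = 0.00
R3 (z=190.0): strong=0.14, ¬high=1−0.12=0.88; AND[max(0, a+b−1)] → w = 0.02
R4 (z=155.8): coarse=0.14, strong=0.14; AND[max(0, a+b−1)] → w = 0.00
Weighted average = (0.64·14.0 + 0.00·166.0 + 0.02·190.0 + 0.00·155.8) / (0.64 + 0.00 + 0.02 + 0.00)
  = 12.7600 / 0.6600 = 19.333

19.333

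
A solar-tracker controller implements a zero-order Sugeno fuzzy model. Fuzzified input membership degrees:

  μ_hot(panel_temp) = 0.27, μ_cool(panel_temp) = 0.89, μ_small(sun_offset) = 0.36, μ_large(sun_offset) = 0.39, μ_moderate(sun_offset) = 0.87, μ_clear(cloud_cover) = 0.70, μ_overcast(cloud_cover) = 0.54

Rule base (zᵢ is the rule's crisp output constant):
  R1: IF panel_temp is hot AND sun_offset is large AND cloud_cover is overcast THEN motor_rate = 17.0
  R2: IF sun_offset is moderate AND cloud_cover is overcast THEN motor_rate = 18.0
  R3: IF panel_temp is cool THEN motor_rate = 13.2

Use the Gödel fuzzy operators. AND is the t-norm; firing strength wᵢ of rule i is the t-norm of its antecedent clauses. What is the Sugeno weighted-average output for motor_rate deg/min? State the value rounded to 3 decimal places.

R1 (z=17.0): hot=0.27, large=0.39, overcast=0.54; AND[min(a, b)] → w = 0.27
R2 (z=18.0): moderate=0.87, overcast=0.54; AND[min(a, b)] → w = 0.54
R3 (z=13.2): cool=0.89 → w = 0.89
Weighted average = (0.27·17.0 + 0.54·18.0 + 0.89·13.2) / (0.27 + 0.54 + 0.89)
  = 26.0580 / 1.7000 = 15.328

15.328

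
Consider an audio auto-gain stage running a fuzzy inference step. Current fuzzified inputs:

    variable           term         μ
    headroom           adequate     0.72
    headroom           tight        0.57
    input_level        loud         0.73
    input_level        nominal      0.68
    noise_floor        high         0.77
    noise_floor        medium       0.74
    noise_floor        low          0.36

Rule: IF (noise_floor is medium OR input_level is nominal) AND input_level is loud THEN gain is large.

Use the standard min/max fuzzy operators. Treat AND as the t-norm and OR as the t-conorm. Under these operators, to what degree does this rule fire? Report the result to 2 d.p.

0.73

firing strength: (medium=0.74 OR nominal=0.68) = 0.74; AND[min(a, b)] with loud=0.73 → w = 0.73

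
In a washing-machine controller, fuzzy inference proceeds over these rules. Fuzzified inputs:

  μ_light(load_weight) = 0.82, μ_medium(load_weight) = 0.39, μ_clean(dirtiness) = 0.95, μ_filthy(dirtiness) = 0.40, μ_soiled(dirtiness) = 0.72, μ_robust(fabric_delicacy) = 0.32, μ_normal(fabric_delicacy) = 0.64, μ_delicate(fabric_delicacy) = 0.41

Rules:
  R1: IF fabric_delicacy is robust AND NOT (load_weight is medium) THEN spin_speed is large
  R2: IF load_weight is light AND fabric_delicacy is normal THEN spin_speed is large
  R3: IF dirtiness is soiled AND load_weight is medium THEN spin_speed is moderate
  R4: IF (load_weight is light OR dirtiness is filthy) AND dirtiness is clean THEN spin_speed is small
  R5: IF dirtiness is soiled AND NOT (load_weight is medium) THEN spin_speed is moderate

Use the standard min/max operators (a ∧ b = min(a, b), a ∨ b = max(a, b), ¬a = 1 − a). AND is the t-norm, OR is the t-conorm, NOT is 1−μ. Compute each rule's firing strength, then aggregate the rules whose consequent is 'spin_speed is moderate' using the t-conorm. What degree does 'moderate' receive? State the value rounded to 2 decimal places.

0.61

R1: robust=0.32, ¬medium=1−0.39=0.61; AND[min(a, b)] → w = 0.32
R2: light=0.82, normal=0.64; AND[min(a, b)] → w = 0.64
R3: soiled=0.72, medium=0.39; AND[min(a, b)] → w = 0.39
R4: (light=0.82 OR filthy=0.40) = 0.82; AND[min(a, b)] with clean=0.95 → w = 0.82
R5: soiled=0.72, ¬medium=1−0.39=0.61; AND[min(a, b)] → w = 0.61
Rules with consequent 'moderate': {R3, R5} → strengths 0.39, 0.61
Aggregate via t-conorm [max(a, b)]: 0.61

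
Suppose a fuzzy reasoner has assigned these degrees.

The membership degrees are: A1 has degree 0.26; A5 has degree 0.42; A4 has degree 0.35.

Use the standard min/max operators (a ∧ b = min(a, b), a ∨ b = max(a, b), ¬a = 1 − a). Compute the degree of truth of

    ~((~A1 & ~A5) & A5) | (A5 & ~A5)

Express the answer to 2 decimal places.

0.58

~A1 = 1 − 0.26 = 0.74
~A5 = 1 − 0.42 = 0.58
~A1 & ~A5 = min(a, b) on (0.74, 0.58) = 0.58
(~A1 & ~A5) & A5 = min(a, b) on (0.58, 0.42) = 0.42
~((~A1 & ~A5) & A5) = 1 − 0.42 = 0.58
~A5 = 1 − 0.42 = 0.58
A5 & ~A5 = min(a, b) on (0.42, 0.58) = 0.42
~((~A1 & ~A5) & A5) | (A5 & ~A5) = max(a, b) on (0.58, 0.42) = 0.58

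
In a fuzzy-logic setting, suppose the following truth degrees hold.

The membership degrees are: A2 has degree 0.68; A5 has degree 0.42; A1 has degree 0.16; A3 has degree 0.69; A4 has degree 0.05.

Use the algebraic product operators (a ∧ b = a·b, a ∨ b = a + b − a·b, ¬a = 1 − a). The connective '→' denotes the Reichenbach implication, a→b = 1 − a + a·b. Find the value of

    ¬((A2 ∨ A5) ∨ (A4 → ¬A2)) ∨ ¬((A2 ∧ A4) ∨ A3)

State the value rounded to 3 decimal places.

0.304

A2 ∨ A5 = a + b − a·b on (0.6800, 0.4200) = 0.8144
¬A2 = 1 − 0.6800 = 0.3200
A4 → ¬A2  [Reichenbach: 1 − a + a·b] with a=0.0500, b=0.3200 → 0.9660
(A2 ∨ A5) ∨ (A4 → ¬A2) = a + b − a·b on (0.8144, 0.9660) = 0.9937
¬((A2 ∨ A5) ∨ (A4 → ¬A2)) = 1 − 0.9937 = 0.0063
A2 ∧ A4 = a·b on (0.6800, 0.0500) = 0.0340
(A2 ∧ A4) ∨ A3 = a + b − a·b on (0.0340, 0.6900) = 0.7005
¬((A2 ∧ A4) ∨ A3) = 1 − 0.7005 = 0.2995
¬((A2 ∨ A5) ∨ (A4 → ¬A2)) ∨ ¬((A2 ∧ A4) ∨ A3) = a + b − a·b on (0.0063, 0.2995) = 0.3039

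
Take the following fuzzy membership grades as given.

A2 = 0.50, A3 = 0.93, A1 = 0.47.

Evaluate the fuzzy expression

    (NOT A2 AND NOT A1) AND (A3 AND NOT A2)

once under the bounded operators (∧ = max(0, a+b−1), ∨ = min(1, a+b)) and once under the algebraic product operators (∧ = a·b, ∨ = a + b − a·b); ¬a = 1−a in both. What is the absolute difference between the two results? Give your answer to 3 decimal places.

Under bounded:
  NOT A2 = 1 − 0.50 = 0.50
  NOT A1 = 1 − 0.47 = 0.53
  NOT A2 AND NOT A1 = max(0, a+b−1) on (0.50, 0.53) = 0.03
  NOT A2 = 1 − 0.50 = 0.50
  A3 AND NOT A2 = max(0, a+b−1) on (0.93, 0.50) = 0.43
  (NOT A2 AND NOT A1) AND (A3 AND NOT A2) = max(0, a+b−1) on (0.03, 0.43) = 0.00
  → value = 0.0000
Under algebraic product:
  NOT A2 = 1 − 0.5000 = 0.5000
  NOT A1 = 1 − 0.4700 = 0.5300
  NOT A2 AND NOT A1 = a·b on (0.5000, 0.5300) = 0.2650
  NOT A2 = 1 − 0.5000 = 0.5000
  A3 AND NOT A2 = a·b on (0.9300, 0.5000) = 0.4650
  (NOT A2 AND NOT A1) AND (A3 AND NOT A2) = a·b on (0.2650, 0.4650) = 0.1232
  → value = 0.1232
|0.0000 − 0.1232| = 0.123

0.123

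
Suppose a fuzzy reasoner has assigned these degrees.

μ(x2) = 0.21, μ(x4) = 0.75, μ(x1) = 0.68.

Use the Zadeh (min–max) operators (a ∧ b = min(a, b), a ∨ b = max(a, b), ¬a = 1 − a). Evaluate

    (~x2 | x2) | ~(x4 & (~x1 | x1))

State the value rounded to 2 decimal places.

0.79

~x2 = 1 − 0.21 = 0.79
~x2 | x2 = max(a, b) on (0.79, 0.21) = 0.79
~x1 = 1 − 0.68 = 0.32
~x1 | x1 = max(a, b) on (0.32, 0.68) = 0.68
x4 & (~x1 | x1) = min(a, b) on (0.75, 0.68) = 0.68
~(x4 & (~x1 | x1)) = 1 − 0.68 = 0.32
(~x2 | x2) | ~(x4 & (~x1 | x1)) = max(a, b) on (0.79, 0.32) = 0.79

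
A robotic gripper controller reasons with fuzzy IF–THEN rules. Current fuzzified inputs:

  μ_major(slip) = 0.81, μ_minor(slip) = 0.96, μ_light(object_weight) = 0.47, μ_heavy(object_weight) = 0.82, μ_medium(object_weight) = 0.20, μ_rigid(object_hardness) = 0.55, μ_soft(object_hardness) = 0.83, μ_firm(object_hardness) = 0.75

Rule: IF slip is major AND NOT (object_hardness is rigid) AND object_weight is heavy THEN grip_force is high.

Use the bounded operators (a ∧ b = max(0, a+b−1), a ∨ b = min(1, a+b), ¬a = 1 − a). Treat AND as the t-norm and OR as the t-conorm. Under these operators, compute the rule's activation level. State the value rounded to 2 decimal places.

0.08

firing strength: major=0.81, ¬rigid=1−0.55=0.45, heavy=0.82; AND[max(0, a+b−1)] → w = 0.08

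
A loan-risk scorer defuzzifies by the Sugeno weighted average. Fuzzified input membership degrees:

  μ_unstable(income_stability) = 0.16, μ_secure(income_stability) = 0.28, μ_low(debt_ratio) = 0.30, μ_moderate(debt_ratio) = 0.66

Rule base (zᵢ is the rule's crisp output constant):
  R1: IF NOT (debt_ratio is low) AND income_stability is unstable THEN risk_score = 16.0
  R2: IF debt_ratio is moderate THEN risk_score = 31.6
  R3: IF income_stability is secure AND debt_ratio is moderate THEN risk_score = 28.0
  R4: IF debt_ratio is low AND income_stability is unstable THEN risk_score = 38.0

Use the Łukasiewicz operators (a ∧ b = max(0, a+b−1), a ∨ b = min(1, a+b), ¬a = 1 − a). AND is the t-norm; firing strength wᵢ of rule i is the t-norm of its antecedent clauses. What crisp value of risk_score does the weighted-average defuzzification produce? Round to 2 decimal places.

R1 (z=16.0): ¬low=1−0.30=0.70, unstable=0.16; AND[max(0, a+b−1)] → w = 0.00
R2 (z=31.6): moderate=0.66 → w = 0.66
R3 (z=28.0): secure=0.28, moderate=0.66; AND[max(0, a+b−1)] → w = 0.00
R4 (z=38.0): low=0.30, unstable=0.16; AND[max(0, a+b−1)] → w = 0.00
Weighted average = (0.00·16.0 + 0.66·31.6 + 0.00·28.0 + 0.00·38.0) / (0.00 + 0.66 + 0.00 + 0.00)
  = 20.8560 / 0.6600 = 31.60

31.60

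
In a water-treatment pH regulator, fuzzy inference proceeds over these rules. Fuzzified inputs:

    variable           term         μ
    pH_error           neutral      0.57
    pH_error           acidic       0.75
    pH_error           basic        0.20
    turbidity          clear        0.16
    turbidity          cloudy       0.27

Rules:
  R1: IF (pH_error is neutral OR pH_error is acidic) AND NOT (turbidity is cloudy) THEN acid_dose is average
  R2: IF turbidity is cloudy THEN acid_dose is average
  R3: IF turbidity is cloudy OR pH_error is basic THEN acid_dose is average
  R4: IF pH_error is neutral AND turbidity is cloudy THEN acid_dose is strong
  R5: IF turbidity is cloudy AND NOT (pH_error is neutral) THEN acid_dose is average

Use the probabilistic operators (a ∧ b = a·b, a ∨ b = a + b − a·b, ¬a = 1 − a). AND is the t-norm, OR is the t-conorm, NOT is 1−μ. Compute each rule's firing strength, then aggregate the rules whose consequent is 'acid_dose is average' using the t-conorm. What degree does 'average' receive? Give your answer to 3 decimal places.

R1: (neutral=0.57 OR acidic=0.75) = 0.8925; AND[a·b] with ¬cloudy=1−0.27=0.73 → w = 0.6515
R2: cloudy=0.27 → w = 0.2700
R3: cloudy=0.27, basic=0.20; OR[a + b − a·b] → w = 0.4160
R4: neutral=0.57, cloudy=0.27; AND[a·b] → w = 0.1539
R5: cloudy=0.27, ¬neutral=1−0.57=0.43; AND[a·b] → w = 0.1161
Rules with consequent 'average': {R1, R2, R3, R5} → strengths 0.6515, 0.2700, 0.4160, 0.1161
Aggregate via t-conorm [a + b − a·b]: 0.8687

0.869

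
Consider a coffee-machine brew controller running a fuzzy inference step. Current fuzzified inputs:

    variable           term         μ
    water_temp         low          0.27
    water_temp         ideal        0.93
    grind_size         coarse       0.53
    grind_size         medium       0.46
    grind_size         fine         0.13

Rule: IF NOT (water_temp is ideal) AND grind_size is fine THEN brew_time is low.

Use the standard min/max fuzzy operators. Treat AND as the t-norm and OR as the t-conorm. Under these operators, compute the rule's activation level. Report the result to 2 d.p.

0.07

firing strength: ¬ideal=1−0.93=0.07, fine=0.13; AND[min(a, b)] → w = 0.07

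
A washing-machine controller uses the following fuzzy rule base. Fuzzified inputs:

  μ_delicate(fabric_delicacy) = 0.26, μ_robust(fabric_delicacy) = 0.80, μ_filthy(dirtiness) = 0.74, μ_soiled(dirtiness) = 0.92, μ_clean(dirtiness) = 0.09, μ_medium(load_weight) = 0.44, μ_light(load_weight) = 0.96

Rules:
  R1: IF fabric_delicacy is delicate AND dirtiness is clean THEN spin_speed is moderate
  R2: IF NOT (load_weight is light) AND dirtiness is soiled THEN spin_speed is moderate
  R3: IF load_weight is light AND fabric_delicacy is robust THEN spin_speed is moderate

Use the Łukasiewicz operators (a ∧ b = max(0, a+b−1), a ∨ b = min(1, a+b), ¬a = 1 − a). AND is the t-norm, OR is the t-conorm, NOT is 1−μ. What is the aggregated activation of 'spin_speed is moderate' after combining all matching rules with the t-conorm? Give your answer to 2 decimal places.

0.76

R1: delicate=0.26, clean=0.09; AND[max(0, a+b−1)] → w = 0.00
R2: ¬light=1−0.96=0.04, soiled=0.92; AND[max(0, a+b−1)] → w = 0.00
R3: light=0.96, robust=0.80; AND[max(0, a+b−1)] → w = 0.76
Rules with consequent 'moderate': {R1, R2, R3} → strengths 0.00, 0.00, 0.76
Aggregate via t-conorm [min(1, a+b)]: 0.76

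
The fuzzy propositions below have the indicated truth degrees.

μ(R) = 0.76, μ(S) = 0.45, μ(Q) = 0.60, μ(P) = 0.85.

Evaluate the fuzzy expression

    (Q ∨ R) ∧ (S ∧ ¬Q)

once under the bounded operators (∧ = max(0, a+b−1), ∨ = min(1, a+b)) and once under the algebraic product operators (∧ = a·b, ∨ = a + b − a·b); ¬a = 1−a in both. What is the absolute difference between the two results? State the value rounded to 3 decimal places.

0.163

Under bounded:
  Q ∨ R = min(1, a+b) on (0.60, 0.76) = 1.00
  ¬Q = 1 − 0.60 = 0.40
  S ∧ ¬Q = max(0, a+b−1) on (0.45, 0.40) = 0.00
  (Q ∨ R) ∧ (S ∧ ¬Q) = max(0, a+b−1) on (1.00, 0.00) = 0.00
  → value = 0.0000
Under algebraic product:
  Q ∨ R = a + b − a·b on (0.6000, 0.7600) = 0.9040
  ¬Q = 1 − 0.6000 = 0.4000
  S ∧ ¬Q = a·b on (0.4500, 0.4000) = 0.1800
  (Q ∨ R) ∧ (S ∧ ¬Q) = a·b on (0.9040, 0.1800) = 0.1627
  → value = 0.1627
|0.0000 − 0.1627| = 0.163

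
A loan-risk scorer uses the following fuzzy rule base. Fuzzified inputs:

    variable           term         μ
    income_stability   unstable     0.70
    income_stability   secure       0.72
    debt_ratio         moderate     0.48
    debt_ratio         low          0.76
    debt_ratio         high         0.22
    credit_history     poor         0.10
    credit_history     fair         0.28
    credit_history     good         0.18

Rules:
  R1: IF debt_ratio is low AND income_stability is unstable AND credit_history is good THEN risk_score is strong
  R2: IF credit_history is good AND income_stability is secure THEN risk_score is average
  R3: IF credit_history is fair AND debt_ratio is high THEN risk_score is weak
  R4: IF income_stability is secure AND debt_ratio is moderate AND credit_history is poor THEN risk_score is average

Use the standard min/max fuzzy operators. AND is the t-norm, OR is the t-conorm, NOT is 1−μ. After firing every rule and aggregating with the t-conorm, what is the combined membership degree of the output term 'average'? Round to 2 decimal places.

0.18

R1: low=0.76, unstable=0.70, good=0.18; AND[min(a, b)] → w = 0.18
R2: good=0.18, secure=0.72; AND[min(a, b)] → w = 0.18
R3: fair=0.28, high=0.22; AND[min(a, b)] → w = 0.22
R4: secure=0.72, moderate=0.48, poor=0.10; AND[min(a, b)] → w = 0.10
Rules with consequent 'average': {R2, R4} → strengths 0.18, 0.10
Aggregate via t-conorm [max(a, b)]: 0.18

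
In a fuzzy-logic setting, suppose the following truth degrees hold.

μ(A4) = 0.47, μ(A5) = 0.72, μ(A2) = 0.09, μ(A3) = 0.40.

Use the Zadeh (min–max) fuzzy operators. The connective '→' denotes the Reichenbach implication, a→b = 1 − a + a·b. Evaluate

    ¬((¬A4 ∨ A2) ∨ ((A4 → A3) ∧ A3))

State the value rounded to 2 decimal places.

0.47

¬A4 = 1 − 0.47 = 0.53
¬A4 ∨ A2 = max(a, b) on (0.53, 0.09) = 0.53
A4 → A3  [Reichenbach: 1 − a + a·b] with a=0.47, b=0.40 → 0.72
(A4 → A3) ∧ A3 = min(a, b) on (0.72, 0.40) = 0.40
(¬A4 ∨ A2) ∨ ((A4 → A3) ∧ A3) = max(a, b) on (0.53, 0.40) = 0.53
¬((¬A4 ∨ A2) ∨ ((A4 → A3) ∧ A3)) = 1 − 0.53 = 0.47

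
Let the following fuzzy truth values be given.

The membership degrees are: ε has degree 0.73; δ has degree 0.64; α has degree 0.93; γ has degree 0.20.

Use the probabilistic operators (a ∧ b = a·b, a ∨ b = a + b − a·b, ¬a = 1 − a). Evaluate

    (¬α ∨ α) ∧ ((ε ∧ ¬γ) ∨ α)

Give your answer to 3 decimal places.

¬α = 1 − 0.9300 = 0.0700
¬α ∨ α = a + b − a·b on (0.0700, 0.9300) = 0.9349
¬γ = 1 − 0.2000 = 0.8000
ε ∧ ¬γ = a·b on (0.7300, 0.8000) = 0.5840
(ε ∧ ¬γ) ∨ α = a + b − a·b on (0.5840, 0.9300) = 0.9709
(¬α ∨ α) ∧ ((ε ∧ ¬γ) ∨ α) = a·b on (0.9349, 0.9709) = 0.9077

0.908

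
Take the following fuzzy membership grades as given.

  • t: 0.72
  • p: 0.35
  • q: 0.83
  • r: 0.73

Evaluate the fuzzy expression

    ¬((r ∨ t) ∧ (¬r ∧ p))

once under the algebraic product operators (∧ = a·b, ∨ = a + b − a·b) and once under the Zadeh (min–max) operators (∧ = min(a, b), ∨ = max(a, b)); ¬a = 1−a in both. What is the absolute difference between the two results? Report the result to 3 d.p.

Under algebraic product:
  r ∨ t = a + b − a·b on (0.7300, 0.7200) = 0.9244
  ¬r = 1 − 0.7300 = 0.2700
  ¬r ∧ p = a·b on (0.2700, 0.3500) = 0.0945
  (r ∨ t) ∧ (¬r ∧ p) = a·b on (0.9244, 0.0945) = 0.0874
  ¬((r ∨ t) ∧ (¬r ∧ p)) = 1 − 0.0874 = 0.9126
  → value = 0.9126
Under Zadeh (min–max):
  r ∨ t = max(a, b) on (0.73, 0.72) = 0.73
  ¬r = 1 − 0.73 = 0.27
  ¬r ∧ p = min(a, b) on (0.27, 0.35) = 0.27
  (r ∨ t) ∧ (¬r ∧ p) = min(a, b) on (0.73, 0.27) = 0.27
  ¬((r ∨ t) ∧ (¬r ∧ p)) = 1 − 0.27 = 0.73
  → value = 0.7300
|0.9126 − 0.7300| = 0.183

0.183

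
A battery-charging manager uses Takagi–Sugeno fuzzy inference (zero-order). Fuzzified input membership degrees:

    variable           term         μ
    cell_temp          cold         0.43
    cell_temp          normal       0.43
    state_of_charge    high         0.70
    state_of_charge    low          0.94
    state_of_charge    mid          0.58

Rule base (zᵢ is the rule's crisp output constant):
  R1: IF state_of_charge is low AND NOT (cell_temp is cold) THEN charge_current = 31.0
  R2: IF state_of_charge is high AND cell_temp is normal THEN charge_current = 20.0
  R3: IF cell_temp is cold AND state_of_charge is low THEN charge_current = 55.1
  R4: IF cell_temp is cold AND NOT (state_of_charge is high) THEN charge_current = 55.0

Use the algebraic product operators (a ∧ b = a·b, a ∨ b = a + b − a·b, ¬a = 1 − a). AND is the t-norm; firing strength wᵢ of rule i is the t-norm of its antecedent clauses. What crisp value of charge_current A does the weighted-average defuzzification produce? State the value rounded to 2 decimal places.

37.95

R1 (z=31.0): low=0.94, ¬cold=1−0.43=0.57; AND[a·b] → w = 0.5358
R2 (z=20.0): high=0.70, normal=0.43; AND[a·b] → w = 0.3010
R3 (z=55.1): cold=0.43, low=0.94; AND[a·b] → w = 0.4042
R4 (z=55.0): cold=0.43, ¬high=1−0.70=0.30; AND[a·b] → w = 0.1290
Weighted average = (0.5358·31.0 + 0.3010·20.0 + 0.4042·55.1 + 0.1290·55.0) / (0.5358 + 0.3010 + 0.4042 + 0.1290)
  = 51.9962 / 1.3700 = 37.95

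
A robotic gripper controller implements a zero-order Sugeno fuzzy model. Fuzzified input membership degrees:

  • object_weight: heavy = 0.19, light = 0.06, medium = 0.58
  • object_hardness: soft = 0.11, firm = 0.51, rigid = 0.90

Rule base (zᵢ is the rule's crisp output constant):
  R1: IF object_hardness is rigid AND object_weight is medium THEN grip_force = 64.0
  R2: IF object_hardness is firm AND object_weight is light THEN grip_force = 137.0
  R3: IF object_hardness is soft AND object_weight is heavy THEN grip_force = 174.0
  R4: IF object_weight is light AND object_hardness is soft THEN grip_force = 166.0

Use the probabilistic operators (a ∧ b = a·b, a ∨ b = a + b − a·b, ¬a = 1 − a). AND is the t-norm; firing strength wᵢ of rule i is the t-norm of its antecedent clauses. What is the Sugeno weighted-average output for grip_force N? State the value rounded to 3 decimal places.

72.974

R1 (z=64.0): rigid=0.90, medium=0.58; AND[a·b] → w = 0.5220
R2 (z=137.0): firm=0.51, light=0.06; AND[a·b] → w = 0.0306
R3 (z=174.0): soft=0.11, heavy=0.19; AND[a·b] → w = 0.0209
R4 (z=166.0): light=0.06, soft=0.11; AND[a·b] → w = 0.0066
Weighted average = (0.5220·64.0 + 0.0306·137.0 + 0.0209·174.0 + 0.0066·166.0) / (0.5220 + 0.0306 + 0.0209 + 0.0066)
  = 42.3324 / 0.5801 = 72.974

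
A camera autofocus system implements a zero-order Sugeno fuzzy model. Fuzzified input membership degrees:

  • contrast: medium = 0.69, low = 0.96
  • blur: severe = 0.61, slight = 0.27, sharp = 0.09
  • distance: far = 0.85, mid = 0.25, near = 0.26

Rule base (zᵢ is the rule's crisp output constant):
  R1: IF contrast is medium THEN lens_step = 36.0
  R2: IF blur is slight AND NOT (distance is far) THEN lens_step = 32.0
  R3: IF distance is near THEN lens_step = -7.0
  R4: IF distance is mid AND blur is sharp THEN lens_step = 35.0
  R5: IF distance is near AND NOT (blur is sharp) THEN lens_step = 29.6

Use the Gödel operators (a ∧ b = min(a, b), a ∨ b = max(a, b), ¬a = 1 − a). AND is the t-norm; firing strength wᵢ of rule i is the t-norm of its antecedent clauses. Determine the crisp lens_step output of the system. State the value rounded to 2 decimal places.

R1 (z=36.0): medium=0.69 → w = 0.69
R2 (z=32.0): slight=0.27, ¬far=1−0.85=0.15; AND[min(a, b)] → w = 0.15
R3 (z=-7.0): near=0.26 → w = 0.26
R4 (z=35.0): mid=0.25, sharp=0.09; AND[min(a, b)] → w = 0.09
R5 (z=29.6): near=0.26, ¬sharp=1−0.09=0.91; AND[min(a, b)] → w = 0.26
Weighted average = (0.69·36.0 + 0.15·32.0 + 0.26·-7.0 + 0.09·35.0 + 0.26·29.6) / (0.69 + 0.15 + 0.26 + 0.09 + 0.26)
  = 38.6660 / 1.4500 = 26.67

26.67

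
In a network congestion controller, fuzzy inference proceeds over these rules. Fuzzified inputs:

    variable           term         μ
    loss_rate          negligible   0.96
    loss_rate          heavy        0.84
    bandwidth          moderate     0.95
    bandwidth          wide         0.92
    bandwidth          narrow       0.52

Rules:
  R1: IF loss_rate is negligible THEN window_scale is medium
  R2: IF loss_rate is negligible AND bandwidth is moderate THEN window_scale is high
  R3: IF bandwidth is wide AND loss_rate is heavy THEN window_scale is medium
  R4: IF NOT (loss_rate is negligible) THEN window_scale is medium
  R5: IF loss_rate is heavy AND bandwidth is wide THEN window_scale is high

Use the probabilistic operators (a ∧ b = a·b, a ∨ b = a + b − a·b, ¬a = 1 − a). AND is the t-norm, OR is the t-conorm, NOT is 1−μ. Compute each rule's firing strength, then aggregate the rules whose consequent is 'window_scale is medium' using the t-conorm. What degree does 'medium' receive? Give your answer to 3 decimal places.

0.991

R1: negligible=0.96 → w = 0.9600
R2: negligible=0.96, moderate=0.95; AND[a·b] → w = 0.9120
R3: wide=0.92, heavy=0.84; AND[a·b] → w = 0.7728
R4: ¬negligible=1−0.96=0.04 → w = 0.0400
R5: heavy=0.84, wide=0.92; AND[a·b] → w = 0.7728
Rules with consequent 'medium': {R1, R3, R4} → strengths 0.9600, 0.7728, 0.0400
Aggregate via t-conorm [a + b − a·b]: 0.9913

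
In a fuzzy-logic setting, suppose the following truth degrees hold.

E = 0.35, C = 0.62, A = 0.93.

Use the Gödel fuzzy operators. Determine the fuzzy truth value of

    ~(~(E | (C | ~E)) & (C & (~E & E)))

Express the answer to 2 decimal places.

~E = 1 − 0.35 = 0.65
C | ~E = max(a, b) on (0.62, 0.65) = 0.65
E | (C | ~E) = max(a, b) on (0.35, 0.65) = 0.65
~(E | (C | ~E)) = 1 − 0.65 = 0.35
~E = 1 − 0.35 = 0.65
~E & E = min(a, b) on (0.65, 0.35) = 0.35
C & (~E & E) = min(a, b) on (0.62, 0.35) = 0.35
~(E | (C | ~E)) & (C & (~E & E)) = min(a, b) on (0.35, 0.35) = 0.35
~(~(E | (C | ~E)) & (C & (~E & E))) = 1 − 0.35 = 0.65

0.65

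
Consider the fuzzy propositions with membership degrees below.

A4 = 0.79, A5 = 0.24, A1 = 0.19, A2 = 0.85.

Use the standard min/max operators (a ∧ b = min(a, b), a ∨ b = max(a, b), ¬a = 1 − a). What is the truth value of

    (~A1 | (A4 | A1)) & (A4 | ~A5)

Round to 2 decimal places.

~A1 = 1 − 0.19 = 0.81
A4 | A1 = max(a, b) on (0.79, 0.19) = 0.79
~A1 | (A4 | A1) = max(a, b) on (0.81, 0.79) = 0.81
~A5 = 1 − 0.24 = 0.76
A4 | ~A5 = max(a, b) on (0.79, 0.76) = 0.79
(~A1 | (A4 | A1)) & (A4 | ~A5) = min(a, b) on (0.81, 0.79) = 0.79

0.79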